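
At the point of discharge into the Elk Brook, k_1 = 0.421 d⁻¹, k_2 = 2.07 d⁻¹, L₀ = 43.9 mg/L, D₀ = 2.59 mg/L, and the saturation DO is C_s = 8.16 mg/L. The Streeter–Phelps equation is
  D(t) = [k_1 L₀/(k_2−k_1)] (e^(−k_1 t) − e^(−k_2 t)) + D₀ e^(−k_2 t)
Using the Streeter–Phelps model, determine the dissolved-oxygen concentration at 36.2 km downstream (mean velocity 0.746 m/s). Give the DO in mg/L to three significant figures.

DO ≈ 2.01 mg/L

Travel time t = x/v = 36.2 km / (0.746 m/s) = 36200 m / 0.746 m/s = 48530 s = 0.5616 d.
k_1 L₀/(k_2−k_1) = 0.421×43.9/(2.07−0.421) = 18.48/1.649 = 11.21 mg/L.
e^(−k_1 t) = e^(−0.421×0.5616) = 0.7894; e^(−k_2 t) = e^(−2.07×0.5616) = 0.3127.
D = 11.21 × (0.7894 − 0.3127) + 2.59 × 0.3127 = 5.343 + 0.8098 = 6.153 mg/L.
DO = C_s − D = 8.16 − 6.153 = 2.007 mg/L.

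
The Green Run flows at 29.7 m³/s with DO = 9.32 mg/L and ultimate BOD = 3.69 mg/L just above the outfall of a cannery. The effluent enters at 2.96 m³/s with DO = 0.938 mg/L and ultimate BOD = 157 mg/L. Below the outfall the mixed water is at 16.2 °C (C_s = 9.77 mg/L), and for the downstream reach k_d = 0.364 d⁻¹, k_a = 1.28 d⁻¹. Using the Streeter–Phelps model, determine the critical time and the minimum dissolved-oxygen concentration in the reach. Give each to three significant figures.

t_c ≈ 1.17 d; minimum DO ≈ 6.50 mg/L

Mixed DO = (29.7×9.32 + 2.96×0.938)/(29.7+2.96) = 279.6/32.66 = 8.560 mg/L.
Mixed L₀ = (29.7×3.69 + 2.96×157)/(32.66) = 574.3/32.66 = 17.58 mg/L.
Initial deficit D₀ = C_s − DO₀ = 9.77 − 8.560 = 1.210 mg/L.
t_c = (1/0.9160) ln[(1.28/0.364)(1 − 1.210×0.9160/(0.364×17.58))] = 1.092 × ln(2.908) = 1.165 d.
D_c = (0.364/1.28) × 17.58 × e^(−0.364×1.165) = 0.2844 × 17.58 × 0.6543 = 3.272 mg/L.
Minimum DO = 9.77 − 3.272 = 6.498 mg/L.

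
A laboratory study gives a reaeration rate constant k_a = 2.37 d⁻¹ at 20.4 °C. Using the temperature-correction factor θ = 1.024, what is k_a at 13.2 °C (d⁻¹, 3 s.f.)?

k_a ≈ 2.00 d⁻¹

k_a(T₂) = k_a(T₁) · θ^(T₂−T₁) = 2.37 × 1.024^(13.2−20.4)
= 2.37 × 1.024^-7.20 = 2.37 × 0.8430 = 1.998 d⁻¹.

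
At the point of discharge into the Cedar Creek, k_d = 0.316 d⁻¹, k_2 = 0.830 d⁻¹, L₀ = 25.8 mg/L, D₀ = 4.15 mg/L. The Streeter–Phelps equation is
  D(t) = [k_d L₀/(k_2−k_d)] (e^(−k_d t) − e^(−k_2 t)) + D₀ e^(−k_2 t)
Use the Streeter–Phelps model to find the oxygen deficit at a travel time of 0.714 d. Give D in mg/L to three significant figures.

k_d L₀/(k_2−k_d) = 0.316×25.8/(0.830−0.316) = 8.153/0.5140 = 15.86 mg/L.
e^(−k_d t) = e^(−0.316×0.7140) = 0.7980; e^(−k_2 t) = e^(−0.830×0.7140) = 0.5529.
D = 15.86 × (0.7980 − 0.5529) + 4.15 × 0.5529 = 3.888 + 2.294 = 6.183 mg/L.

D ≈ 6.18 mg/L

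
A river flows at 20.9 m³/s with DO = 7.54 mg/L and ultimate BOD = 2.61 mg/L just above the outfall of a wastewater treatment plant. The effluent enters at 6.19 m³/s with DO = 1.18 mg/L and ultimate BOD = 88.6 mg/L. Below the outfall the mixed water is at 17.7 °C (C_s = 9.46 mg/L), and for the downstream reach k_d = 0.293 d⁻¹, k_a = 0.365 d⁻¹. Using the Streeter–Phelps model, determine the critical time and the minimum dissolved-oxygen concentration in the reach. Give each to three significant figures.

Mixed DO = (20.9×7.54 + 6.19×1.18)/(20.9+6.19) = 164.9/27.09 = 6.087 mg/L.
Mixed L₀ = (20.9×2.61 + 6.19×88.6)/(27.09) = 603.0/27.09 = 22.26 mg/L.
Initial deficit D₀ = C_s − DO₀ = 9.46 − 6.087 = 3.373 mg/L.
t_c = (1/0.07200) ln[(0.365/0.293)(1 − 3.373×0.07200/(0.293×22.26))] = 13.89 × ln(1.199) = 2.525 d.
D_c = (0.293/0.365) × 22.26 × e^(−0.293×2.525) = 0.8027 × 22.26 × 0.4772 = 8.527 mg/L.
Minimum DO = 9.46 − 8.527 = 0.9326 mg/L.

t_c ≈ 2.52 d; minimum DO ≈ 0.933 mg/L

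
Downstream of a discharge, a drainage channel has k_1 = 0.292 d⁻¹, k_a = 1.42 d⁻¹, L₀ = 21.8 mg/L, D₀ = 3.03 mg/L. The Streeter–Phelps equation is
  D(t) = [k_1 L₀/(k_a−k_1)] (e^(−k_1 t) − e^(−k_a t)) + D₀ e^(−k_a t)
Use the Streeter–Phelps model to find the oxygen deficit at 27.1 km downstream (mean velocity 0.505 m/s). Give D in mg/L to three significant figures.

D ≈ 3.63 mg/L

Travel time t = x/v = 27.1 km / (0.505 m/s) = 27100 m / 0.505 m/s = 53660 s = 0.6211 d.
k_1 L₀/(k_a−k_1) = 0.292×21.8/(1.42−0.292) = 6.366/1.128 = 5.643 mg/L.
e^(−k_1 t) = e^(−0.292×0.6211) = 0.8341; e^(−k_a t) = e^(−1.42×0.6211) = 0.4140.
D = 5.643 × (0.8341 − 0.4140) + 3.03 × 0.4140 = 2.371 + 1.254 = 3.625 mg/L.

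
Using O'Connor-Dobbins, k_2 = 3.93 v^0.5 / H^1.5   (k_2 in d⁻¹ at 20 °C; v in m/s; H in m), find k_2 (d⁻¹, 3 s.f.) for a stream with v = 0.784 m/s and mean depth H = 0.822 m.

k_2 = 3.93 × 0.784^0.5 / 0.822^1.5 = 3.93 × 0.8854 / 0.7453 = 4.669 d⁻¹.

k_2 ≈ 4.67 d⁻¹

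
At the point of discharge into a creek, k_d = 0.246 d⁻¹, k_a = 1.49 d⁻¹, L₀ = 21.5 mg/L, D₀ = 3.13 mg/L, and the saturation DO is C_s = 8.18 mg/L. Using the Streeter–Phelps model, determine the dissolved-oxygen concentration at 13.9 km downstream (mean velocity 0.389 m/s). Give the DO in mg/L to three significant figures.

Travel time t = x/v = 13.9 km / (0.389 m/s) = 13900 m / 0.389 m/s = 35730 s = 0.4136 d.
k_d L₀/(k_a−k_d) = 0.246×21.5/(1.49−0.246) = 5.289/1.244 = 4.252 mg/L.
e^(−k_d t) = e^(−0.246×0.4136) = 0.9033; e^(−k_a t) = e^(−1.49×0.4136) = 0.5400.
D = 4.252 × (0.9033 − 0.5400) + 3.13 × 0.5400 = 1.545 + 1.690 = 3.235 mg/L.
DO = C_s − D = 8.18 − 3.235 = 4.945 mg/L.

DO ≈ 4.95 mg/L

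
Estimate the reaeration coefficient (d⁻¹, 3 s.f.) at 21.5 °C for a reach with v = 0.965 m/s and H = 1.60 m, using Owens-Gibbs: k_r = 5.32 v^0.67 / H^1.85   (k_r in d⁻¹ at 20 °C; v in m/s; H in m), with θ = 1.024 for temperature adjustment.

k_r ≈ 2.26 d⁻¹

k_r(20) = 5.32 × 0.965^0.67 / 1.60^1.85 = 5.32 × 0.9764 / 2.386 = 2.177 d⁻¹.
k_r(21.5) = 2.177 × 1.024^(21.5−20) = 2.177 × 1.036 = 2.256 d⁻¹.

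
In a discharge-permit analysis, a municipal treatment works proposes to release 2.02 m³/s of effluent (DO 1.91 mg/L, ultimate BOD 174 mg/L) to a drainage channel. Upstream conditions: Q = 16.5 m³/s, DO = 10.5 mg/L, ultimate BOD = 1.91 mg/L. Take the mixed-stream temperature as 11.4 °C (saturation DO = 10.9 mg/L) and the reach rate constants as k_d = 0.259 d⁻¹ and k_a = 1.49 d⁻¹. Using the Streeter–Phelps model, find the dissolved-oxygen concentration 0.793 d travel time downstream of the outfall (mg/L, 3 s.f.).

Mixed DO = (16.5×10.5 + 2.02×1.91)/(16.5+2.02) = 177.1/18.52 = 9.563 mg/L.
Mixed L₀ = (16.5×1.91 + 2.02×174)/(18.52) = 383.0/18.52 = 20.68 mg/L.
Initial deficit D₀ = C_s − DO₀ = 10.9 − 9.563 = 1.337 mg/L.
D(0.793) = [0.259×20.68/(1.49−0.259)](e^(−0.259×0.793) − e^(−1.49×0.793)) + 1.337 e^(−1.49×0.793)
= 4.351 × (0.8143 − 0.3068) + 1.337 × 0.3068 = 2.618 mg/L.
DO = 10.9 − 2.618 = 8.282 mg/L.

DO ≈ 8.28 mg/L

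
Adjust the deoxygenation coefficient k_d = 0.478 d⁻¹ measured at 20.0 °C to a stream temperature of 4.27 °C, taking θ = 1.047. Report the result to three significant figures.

k_d ≈ 0.232 d⁻¹

k_d(T₂) = k_d(T₁) · θ^(T₂−T₁) = 0.478 × 1.047^(4.27−20.0)
= 0.478 × 1.047^-15.7 = 0.478 × 0.4856 = 0.2321 d⁻¹.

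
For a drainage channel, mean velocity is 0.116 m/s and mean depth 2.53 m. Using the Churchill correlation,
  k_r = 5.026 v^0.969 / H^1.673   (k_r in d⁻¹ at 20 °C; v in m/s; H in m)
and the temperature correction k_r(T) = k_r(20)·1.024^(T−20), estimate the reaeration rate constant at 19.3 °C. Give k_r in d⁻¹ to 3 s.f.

k_r ≈ 0.130 d⁻¹

k_r(20) = 5.026 × 0.116^0.969 / 2.53^1.673 = 5.026 × 0.1240 / 4.725 = 0.1319 d⁻¹.
k_r(19.3) = 0.1319 × 1.024^(19.3−20) = 0.1319 × 0.9835 = 0.1297 d⁻¹.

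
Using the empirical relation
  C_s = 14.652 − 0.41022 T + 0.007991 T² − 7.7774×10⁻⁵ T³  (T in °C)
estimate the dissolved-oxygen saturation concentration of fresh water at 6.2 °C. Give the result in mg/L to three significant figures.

C_s = 14.652 − 0.41022×6.2 + 0.007991×6.2² − 7.7774×10⁻⁵×6.2³ = 12.40 mg/L.

C_s ≈ 12.4 mg/L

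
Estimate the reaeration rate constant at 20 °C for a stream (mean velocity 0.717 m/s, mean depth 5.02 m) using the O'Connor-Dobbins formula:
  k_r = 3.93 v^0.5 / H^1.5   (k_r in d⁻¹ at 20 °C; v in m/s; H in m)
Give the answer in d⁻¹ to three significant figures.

k_r = 3.93 × 0.717^0.5 / 5.02^1.5 = 3.93 × 0.8468 / 11.25 = 0.2959 d⁻¹.

k_r ≈ 0.296 d⁻¹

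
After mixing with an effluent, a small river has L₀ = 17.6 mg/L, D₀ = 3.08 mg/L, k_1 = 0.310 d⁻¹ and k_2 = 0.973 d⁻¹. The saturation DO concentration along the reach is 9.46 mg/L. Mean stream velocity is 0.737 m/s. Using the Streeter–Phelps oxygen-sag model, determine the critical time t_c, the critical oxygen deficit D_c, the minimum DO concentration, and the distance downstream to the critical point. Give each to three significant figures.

At the critical point dD/dt = 0, so k_1 L₀ e^(−k_1 t) = k_2 D. Substituting D(t) from the Streeter–Phelps equation and solving for t gives
t_c = ln[(k_2/k_1)(1 − D₀(k_2−k_1)/(k_1 L₀))] / (k_2−k_1).
Here k_2−k_1 = 0.6630 d⁻¹ and 1 − D₀(k_2−k_1)/(k_1 L₀) = 1 − 3.08×0.6630/(0.310×17.6) = 0.6257, so
t_c = ln(3.139 × 0.6257) / 0.6630 = 0.6750 / 0.6630 = 1.018 d.
L(t_c) = L₀ e^(−k_1 t_c) = 17.6 × 0.7294 = 12.84 mg/L, and at the critical point k_2 D_c = k_1 L, so D_c = (0.310/0.973) × 12.84 = 4.090 mg/L.
Minimum DO = C_s − D_c = 9.46 − 4.090 = 5.370 mg/L.
x_c = v t_c = 0.737 m/s × 1.018 d × 86400 s/d = 64830 m ≈ 64.8 km.

t_c ≈ 1.02 d; D_c ≈ 4.09 mg/L; min DO ≈ 5.37 mg/L; x_c ≈ 64.8 km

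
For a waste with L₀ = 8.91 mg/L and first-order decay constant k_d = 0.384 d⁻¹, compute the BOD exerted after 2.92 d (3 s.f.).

y_t = L₀(1 − e^(−k_d t)) = 8.91 × (1 − e^(−0.384×2.92))
= 8.91 × (1 − 0.3259) = 8.91 × 0.6741 = 6.007 mg/L.

y ≈ 6.01 mg/L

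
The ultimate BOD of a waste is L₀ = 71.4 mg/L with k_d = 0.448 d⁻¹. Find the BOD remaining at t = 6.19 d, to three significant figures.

L_t = L₀ e^(−k_d t) = 71.4 × e^(−0.448×6.19) = 71.4 × 0.06247 = 4.460 mg/L.

L ≈ 4.46 mg/L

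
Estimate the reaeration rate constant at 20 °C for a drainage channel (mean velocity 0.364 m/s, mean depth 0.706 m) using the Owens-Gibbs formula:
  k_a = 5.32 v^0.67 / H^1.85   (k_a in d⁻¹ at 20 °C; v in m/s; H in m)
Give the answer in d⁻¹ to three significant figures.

k_a ≈ 5.15 d⁻¹

k_a = 5.32 × 0.364^0.67 / 0.706^1.85 = 5.32 × 0.5081 / 0.5252 = 5.147 d⁻¹.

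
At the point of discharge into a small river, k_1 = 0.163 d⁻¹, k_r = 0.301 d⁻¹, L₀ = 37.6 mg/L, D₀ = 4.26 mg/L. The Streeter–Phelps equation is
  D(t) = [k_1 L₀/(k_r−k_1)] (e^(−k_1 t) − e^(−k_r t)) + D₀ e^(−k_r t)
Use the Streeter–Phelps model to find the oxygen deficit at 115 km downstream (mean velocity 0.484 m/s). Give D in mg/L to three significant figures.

D ≈ 10.8 mg/L

Travel time t = x/v = 115 km / (0.484 m/s) = 115000 m / 0.484 m/s = 237600 s = 2.750 d.
k_1 L₀/(k_r−k_1) = 0.163×37.6/(0.301−0.163) = 6.129/0.1380 = 44.41 mg/L.
e^(−k_1 t) = e^(−0.163×2.750) = 0.6387; e^(−k_r t) = e^(−0.301×2.750) = 0.4370.
D = 44.41 × (0.6387 − 0.4370) + 4.26 × 0.4370 = 8.958 + 1.862 = 10.82 mg/L.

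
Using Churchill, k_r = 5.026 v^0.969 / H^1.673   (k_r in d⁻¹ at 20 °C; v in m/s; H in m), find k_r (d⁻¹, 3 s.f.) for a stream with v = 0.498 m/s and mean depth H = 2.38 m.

k_r = 5.026 × 0.498^0.969 / 2.38^1.673 = 5.026 × 0.5089 / 4.266 = 0.5995 d⁻¹.

k_r ≈ 0.600 d⁻¹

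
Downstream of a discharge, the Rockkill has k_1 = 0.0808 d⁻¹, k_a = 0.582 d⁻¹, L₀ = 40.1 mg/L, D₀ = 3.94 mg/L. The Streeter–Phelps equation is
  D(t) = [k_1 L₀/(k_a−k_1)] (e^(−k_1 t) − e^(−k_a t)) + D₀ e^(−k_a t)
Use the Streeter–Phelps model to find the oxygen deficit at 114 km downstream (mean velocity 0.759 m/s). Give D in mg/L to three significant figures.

Travel time t = x/v = 114 km / (0.759 m/s) = 114000 m / 0.759 m/s = 150200 s = 1.738 d.
k_1 L₀/(k_a−k_1) = 0.0808×40.1/(0.582−0.0808) = 3.240/0.5012 = 6.465 mg/L.
e^(−k_1 t) = e^(−0.0808×1.738) = 0.8690; e^(−k_a t) = e^(−0.582×1.738) = 0.3636.
D = 6.465 × (0.8690 − 0.3636) + 3.94 × 0.3636 = 3.267 + 1.433 = 4.700 mg/L.

D ≈ 4.70 mg/L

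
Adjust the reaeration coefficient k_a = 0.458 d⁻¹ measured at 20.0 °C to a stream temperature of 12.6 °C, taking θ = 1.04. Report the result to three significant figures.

k_a ≈ 0.343 d⁻¹

k_a(T₂) = k_a(T₁) · θ^(T₂−T₁) = 0.458 × 1.04^(12.6−20.0)
= 0.458 × 1.04^-7.40 = 0.458 × 0.7481 = 0.3426 d⁻¹.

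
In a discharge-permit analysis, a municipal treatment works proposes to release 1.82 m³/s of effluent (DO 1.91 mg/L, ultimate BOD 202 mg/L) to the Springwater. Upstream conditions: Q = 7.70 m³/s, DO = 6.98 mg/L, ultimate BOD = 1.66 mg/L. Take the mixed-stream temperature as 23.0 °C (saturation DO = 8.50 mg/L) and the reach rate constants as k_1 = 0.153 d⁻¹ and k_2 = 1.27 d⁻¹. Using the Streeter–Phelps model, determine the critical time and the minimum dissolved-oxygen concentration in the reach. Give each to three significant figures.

Mixed DO = (7.70×6.98 + 1.82×1.91)/(7.70+1.82) = 57.22/9.520 = 6.011 mg/L.
Mixed L₀ = (7.70×1.66 + 1.82×202)/(9.520) = 380.4/9.520 = 39.96 mg/L.
Initial deficit D₀ = C_s − DO₀ = 8.50 − 6.011 = 2.489 mg/L.
t_c = (1/1.117) ln[(1.27/0.153)(1 − 2.489×1.117/(0.153×39.96))] = 0.8953 × ln(4.526) = 1.352 d.
D_c = (0.153/1.27) × 39.96 × e^(−0.153×1.352) = 0.1205 × 39.96 × 0.8132 = 3.915 mg/L.
Minimum DO = 8.50 − 3.915 = 4.585 mg/L.

t_c ≈ 1.35 d; minimum DO ≈ 4.59 mg/L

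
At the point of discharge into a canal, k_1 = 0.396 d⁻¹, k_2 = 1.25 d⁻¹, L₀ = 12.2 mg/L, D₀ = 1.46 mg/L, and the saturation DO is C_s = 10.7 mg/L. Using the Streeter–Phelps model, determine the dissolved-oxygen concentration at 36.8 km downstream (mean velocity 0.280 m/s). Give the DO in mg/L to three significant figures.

DO ≈ 8.23 mg/L

Travel time t = x/v = 36.8 km / (0.280 m/s) = 36800 m / 0.280 m/s = 131400 s = 1.521 d.
k_1 L₀/(k_2−k_1) = 0.396×12.2/(1.25−0.396) = 4.831/0.8540 = 5.657 mg/L.
e^(−k_1 t) = e^(−0.396×1.521) = 0.5475; e^(−k_2 t) = e^(−1.25×1.521) = 0.1494.
D = 5.657 × (0.5475 − 0.1494) + 1.46 × 0.1494 = 2.252 + 0.2181 = 2.470 mg/L.
DO = C_s − D = 10.7 − 2.470 = 8.230 mg/L.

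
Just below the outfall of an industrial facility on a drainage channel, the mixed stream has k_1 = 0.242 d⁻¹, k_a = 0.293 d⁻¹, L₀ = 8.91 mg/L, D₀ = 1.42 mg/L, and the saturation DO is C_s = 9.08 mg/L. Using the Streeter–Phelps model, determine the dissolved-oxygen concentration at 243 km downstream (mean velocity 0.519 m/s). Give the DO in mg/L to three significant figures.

Travel time t = x/v = 243 km / (0.519 m/s) = 243000 m / 0.519 m/s = 468200 s = 5.419 d.
k_1 L₀/(k_a−k_1) = 0.242×8.91/(0.293−0.242) = 2.156/0.05100 = 42.28 mg/L.
e^(−k_1 t) = e^(−0.242×5.419) = 0.2694; e^(−k_a t) = e^(−0.293×5.419) = 0.2044.
D = 42.28 × (0.2694 − 0.2044) + 1.42 × 0.2044 = 2.751 + 0.2902 = 3.041 mg/L.
DO = C_s − D = 9.08 − 3.041 = 6.039 mg/L.

DO ≈ 6.04 mg/L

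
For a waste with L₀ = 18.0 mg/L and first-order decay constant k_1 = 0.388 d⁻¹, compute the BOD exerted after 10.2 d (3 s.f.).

y_t = L₀(1 − e^(−k_1 t)) = 18.0 × (1 − e^(−0.388×10.2))
= 18.0 × (1 − 0.01911) = 18.0 × 0.9809 = 17.66 mg/L.

y ≈ 17.7 mg/L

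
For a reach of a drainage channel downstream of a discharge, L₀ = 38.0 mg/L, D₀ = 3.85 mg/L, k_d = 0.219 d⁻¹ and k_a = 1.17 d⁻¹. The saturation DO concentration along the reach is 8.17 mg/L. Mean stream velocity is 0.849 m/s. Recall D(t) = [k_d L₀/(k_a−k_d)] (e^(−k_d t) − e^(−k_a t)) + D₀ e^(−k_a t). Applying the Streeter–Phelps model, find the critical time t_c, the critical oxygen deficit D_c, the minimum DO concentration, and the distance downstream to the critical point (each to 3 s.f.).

t_c ≈ 1.15 d; D_c ≈ 5.53 mg/L; min DO ≈ 2.64 mg/L; x_c ≈ 84.5 km

t_c = [1/(k_a−k_d)] ln[(k_a/k_d)(1 − D₀(k_a−k_d)/(k_d L₀))]
= [1/(1.17−0.219)] ln[(1.17/0.219)(1 − 3.85×0.9510/(0.219×38.0))]
= (1/0.9510) ln[5.342 × 0.5600] = 1.052 × ln(2.992) = 1.052 × 1.096 = 1.152 d.
D_c = (k_d/k_a) L₀ e^(−k_d t_c) = (0.219/1.17) × 38.0 × e^(−0.219×1.152) = 0.1872 × 38.0 × 0.7770 = 5.526 mg/L.
Minimum DO = C_s − D_c = 8.17 − 5.526 = 2.644 mg/L.
x_c = v t_c = 0.849 m/s × 1.152 d × 86400 s/d = 84530 m ≈ 84.5 km.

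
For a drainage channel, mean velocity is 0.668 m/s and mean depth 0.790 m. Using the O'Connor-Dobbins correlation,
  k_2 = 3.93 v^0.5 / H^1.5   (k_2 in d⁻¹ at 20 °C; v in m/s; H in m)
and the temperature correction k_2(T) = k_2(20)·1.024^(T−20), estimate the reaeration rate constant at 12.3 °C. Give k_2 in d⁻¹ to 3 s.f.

k_2 ≈ 3.81 d⁻¹

k_2(20) = 3.93 × 0.668^0.5 / 0.790^1.5 = 3.93 × 0.8173 / 0.7022 = 4.574 d⁻¹.
k_2(12.3) = 4.574 × 1.024^(12.3−20) = 4.574 × 0.8331 = 3.811 d⁻¹.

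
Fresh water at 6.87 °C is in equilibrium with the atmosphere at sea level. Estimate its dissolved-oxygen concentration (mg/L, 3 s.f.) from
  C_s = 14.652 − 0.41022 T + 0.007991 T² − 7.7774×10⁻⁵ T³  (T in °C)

C_s ≈ 12.2 mg/L

C_s = 14.652 − 0.41022×6.87 + 0.007991×6.87² − 7.7774×10⁻⁵×6.87³ = 12.19 mg/L.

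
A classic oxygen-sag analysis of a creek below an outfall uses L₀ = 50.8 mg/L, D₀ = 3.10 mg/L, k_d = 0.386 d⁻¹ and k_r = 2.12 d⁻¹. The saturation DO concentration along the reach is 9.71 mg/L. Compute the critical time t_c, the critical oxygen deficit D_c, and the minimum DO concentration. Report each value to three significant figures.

At the critical point dD/dt = 0, so k_d L₀ e^(−k_d t) = k_r D. Substituting D(t) from the Streeter–Phelps equation and solving for t gives
t_c = ln[(k_r/k_d)(1 − D₀(k_r−k_d)/(k_d L₀))] / (k_r−k_d).
Here k_r−k_d = 1.734 d⁻¹ and 1 − D₀(k_r−k_d)/(k_d L₀) = 1 − 3.10×1.734/(0.386×50.8) = 0.7259, so
t_c = ln(5.492 × 0.7259) / 1.734 = 1.383 / 1.734 = 0.7975 d.
D_c = (k_d/k_r) L₀ e^(−k_d t_c) = (0.386/2.12) × 50.8 × e^(−0.386×0.7975) = 0.1821 × 50.8 × 0.7350 = 6.799 mg/L.
Minimum DO = C_s − D_c = 9.71 − 6.799 = 2.911 mg/L.

t_c ≈ 0.798 d; D_c ≈ 6.80 mg/L; min DO ≈ 2.91 mg/L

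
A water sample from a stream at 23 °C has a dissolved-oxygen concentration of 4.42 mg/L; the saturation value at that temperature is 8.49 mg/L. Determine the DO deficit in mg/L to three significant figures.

D ≈ 4.07 mg/L

D = C_s − C = 8.49 − 4.42 = 4.07 mg/L.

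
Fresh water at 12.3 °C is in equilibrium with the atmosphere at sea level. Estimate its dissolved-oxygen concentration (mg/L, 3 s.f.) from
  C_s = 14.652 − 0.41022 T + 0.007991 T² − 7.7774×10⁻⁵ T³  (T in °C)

C_s = 14.652 − 0.41022×12.3 + 0.007991×12.3² − 7.7774×10⁻⁵×12.3³ = 10.67 mg/L.

C_s ≈ 10.7 mg/L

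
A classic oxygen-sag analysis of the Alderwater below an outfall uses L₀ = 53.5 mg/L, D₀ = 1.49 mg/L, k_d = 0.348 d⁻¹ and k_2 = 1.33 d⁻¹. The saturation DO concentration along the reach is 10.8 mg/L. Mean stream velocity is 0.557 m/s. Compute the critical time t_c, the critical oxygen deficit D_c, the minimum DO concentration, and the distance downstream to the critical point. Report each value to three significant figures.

t_c ≈ 1.28 d; D_c ≈ 8.96 mg/L; min DO ≈ 1.84 mg/L; x_c ≈ 61.7 km

With k_2/k_d = 3.822 and 1 − D₀(k_2−k_d)/(k_d L₀) = 0.9214,
t_c = ln(3.822 × 0.9214) / (1.33 − 0.348) = ln(3.521) / 0.9820 = 1.259/0.9820 = 1.282 d.
D_c = (k_d/k_2) L₀ e^(−k_d t_c) = (0.348/1.33) × 53.5 × e^(−0.348×1.282) = 0.2617 × 53.5 × 0.6401 = 8.961 mg/L.
Minimum DO = C_s − D_c = 10.8 − 8.961 = 1.839 mg/L.
x_c = v t_c = 0.557 m/s × 1.282 d × 86400 s/d = 61690 m ≈ 61.7 km.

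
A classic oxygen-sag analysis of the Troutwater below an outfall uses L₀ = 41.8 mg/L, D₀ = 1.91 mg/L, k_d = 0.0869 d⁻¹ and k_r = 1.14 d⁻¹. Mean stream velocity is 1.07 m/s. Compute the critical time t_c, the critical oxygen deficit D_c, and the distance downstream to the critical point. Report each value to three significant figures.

t_c ≈ 1.68 d; D_c ≈ 2.75 mg/L; x_c ≈ 155 km

t_c = [1/(k_r−k_d)] ln[(k_r/k_d)(1 − D₀(k_r−k_d)/(k_d L₀))]
= [1/(1.14−0.0869)] ln[(1.14/0.0869)(1 − 1.91×1.053/(0.0869×41.8))]
= (1/1.053) ln[13.12 × 0.4463] = 0.9496 × ln(5.854) = 0.9496 × 1.767 = 1.678 d.
L(t_c) = L₀ e^(−k_d t_c) = 41.8 × 0.8643 = 36.13 mg/L, and at the critical point k_r D_c = k_d L, so D_c = (0.0869/1.14) × 36.13 = 2.754 mg/L.
x_c = v t_c = 1.07 m/s × 1.678 d × 86400 s/d = 155100 m ≈ 155 km.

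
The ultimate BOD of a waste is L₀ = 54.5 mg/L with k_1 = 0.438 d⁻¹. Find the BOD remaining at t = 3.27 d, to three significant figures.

L ≈ 13.0 mg/L

L_t = L₀ e^(−k_1 t) = 54.5 × e^(−0.438×3.27) = 54.5 × 0.2388 = 13.01 mg/L.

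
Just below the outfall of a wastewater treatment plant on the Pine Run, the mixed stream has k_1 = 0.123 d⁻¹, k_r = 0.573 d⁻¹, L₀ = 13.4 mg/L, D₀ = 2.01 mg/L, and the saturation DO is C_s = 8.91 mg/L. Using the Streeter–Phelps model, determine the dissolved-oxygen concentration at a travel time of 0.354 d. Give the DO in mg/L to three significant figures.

DO ≈ 6.75 mg/L

k_1 L₀/(k_r−k_1) = 0.123×13.4/(0.573−0.123) = 1.648/0.4500 = 3.663 mg/L.
e^(−k_1 t) = e^(−0.123×0.3540) = 0.9574; e^(−k_r t) = e^(−0.573×0.3540) = 0.8164.
D = 3.663 × (0.9574 − 0.8164) + 2.01 × 0.8164 = 0.5164 + 1.641 = 2.157 mg/L.
DO = C_s − D = 8.91 − 2.157 = 6.753 mg/L.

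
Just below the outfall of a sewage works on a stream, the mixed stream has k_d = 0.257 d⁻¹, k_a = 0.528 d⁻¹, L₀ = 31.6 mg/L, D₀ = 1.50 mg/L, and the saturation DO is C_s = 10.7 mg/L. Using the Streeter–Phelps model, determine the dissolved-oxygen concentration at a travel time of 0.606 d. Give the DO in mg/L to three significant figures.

DO ≈ 5.73 mg/L

k_d L₀/(k_a−k_d) = 0.257×31.6/(0.528−0.257) = 8.121/0.2710 = 29.97 mg/L.
e^(−k_d t) = e^(−0.257×0.6060) = 0.8558; e^(−k_a t) = e^(−0.528×0.6060) = 0.7262.
D = 29.97 × (0.8558 − 0.7262) + 1.50 × 0.7262 = 3.884 + 1.089 = 4.973 mg/L.
DO = C_s − D = 10.7 − 4.973 = 5.727 mg/L.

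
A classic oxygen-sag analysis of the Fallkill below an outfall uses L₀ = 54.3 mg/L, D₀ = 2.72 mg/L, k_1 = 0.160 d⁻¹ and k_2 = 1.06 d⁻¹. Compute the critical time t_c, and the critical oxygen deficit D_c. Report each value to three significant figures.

t_c = [1/(k_2−k_1)] ln[(k_2/k_1)(1 − D₀(k_2−k_1)/(k_1 L₀))]
= [1/(1.06−0.160)] ln[(1.06/0.160)(1 − 2.72×0.9000/(0.160×54.3))]
= (1/0.9000) ln[6.625 × 0.7182] = 1.111 × ln(4.758) = 1.111 × 1.560 = 1.733 d.
D_c = (k_1/k_2) L₀ e^(−k_1 t_c) = (0.160/1.06) × 54.3 × e^(−0.160×1.733) = 0.1509 × 54.3 × 0.7578 = 6.211 mg/L.

t_c ≈ 1.73 d; D_c ≈ 6.21 mg/L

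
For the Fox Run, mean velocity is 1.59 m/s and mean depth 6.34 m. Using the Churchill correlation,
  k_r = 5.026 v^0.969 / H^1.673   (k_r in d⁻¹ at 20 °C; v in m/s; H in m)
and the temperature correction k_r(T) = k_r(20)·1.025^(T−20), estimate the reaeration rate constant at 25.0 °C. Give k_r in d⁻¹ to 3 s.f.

k_r ≈ 0.406 d⁻¹

k_r(20) = 5.026 × 1.59^0.969 / 6.34^1.673 = 5.026 × 1.567 / 21.97 = 0.3585 d⁻¹.
k_r(25.0) = 0.3585 × 1.025^(25.0−20) = 0.3585 × 1.131 = 0.4056 d⁻¹.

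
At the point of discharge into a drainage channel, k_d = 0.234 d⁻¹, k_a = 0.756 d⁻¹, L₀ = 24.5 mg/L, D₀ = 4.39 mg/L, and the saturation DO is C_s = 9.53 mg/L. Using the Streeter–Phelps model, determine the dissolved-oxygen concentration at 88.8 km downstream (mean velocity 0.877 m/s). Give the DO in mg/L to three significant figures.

DO ≈ 3.90 mg/L

Travel time t = x/v = 88.8 km / (0.877 m/s) = 88800 m / 0.877 m/s = 101300 s = 1.172 d.
k_d L₀/(k_a−k_d) = 0.234×24.5/(0.756−0.234) = 5.733/0.5220 = 10.98 mg/L.
e^(−k_d t) = e^(−0.234×1.172) = 0.7602; e^(−k_a t) = e^(−0.756×1.172) = 0.4123.
D = 10.98 × (0.7602 − 0.4123) + 4.39 × 0.4123 = 3.820 + 1.810 = 5.630 mg/L.
DO = C_s − D = 9.53 − 5.630 = 3.900 mg/L.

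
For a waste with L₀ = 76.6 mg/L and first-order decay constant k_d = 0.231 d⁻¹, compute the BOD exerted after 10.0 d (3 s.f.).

y_t = L₀(1 − e^(−k_d t)) = 76.6 × (1 − e^(−0.231×10.0))
= 76.6 × (1 − 0.09926) = 76.6 × 0.9007 = 69.00 mg/L.

y ≈ 69.0 mg/L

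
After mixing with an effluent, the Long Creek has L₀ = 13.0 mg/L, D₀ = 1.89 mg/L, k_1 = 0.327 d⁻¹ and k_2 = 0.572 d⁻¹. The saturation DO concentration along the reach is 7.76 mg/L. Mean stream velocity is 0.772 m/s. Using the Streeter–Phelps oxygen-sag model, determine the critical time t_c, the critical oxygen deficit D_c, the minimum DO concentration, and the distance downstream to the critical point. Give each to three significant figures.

t_c ≈ 1.81 d; D_c ≈ 4.11 mg/L; min DO ≈ 3.65 mg/L; x_c ≈ 121 km

t_c = [1/(k_2−k_1)] ln[(k_2/k_1)(1 − D₀(k_2−k_1)/(k_1 L₀))]
= [1/(0.572−0.327)] ln[(0.572/0.327)(1 − 1.89×0.2450/(0.327×13.0))]
= (1/0.2450) ln[1.749 × 0.8911] = 4.082 × ln(1.559) = 4.082 × 0.4438 = 1.812 d.
L(t_c) = L₀ e^(−k_1 t_c) = 13.0 × 0.5530 = 7.189 mg/L, and at the critical point k_2 D_c = k_1 L, so D_c = (0.327/0.572) × 7.189 = 4.110 mg/L.
Minimum DO = C_s − D_c = 7.76 − 4.110 = 3.650 mg/L.
x_c = v t_c = 0.772 m/s × 1.812 d × 86400 s/d = 120800 m ≈ 121 km.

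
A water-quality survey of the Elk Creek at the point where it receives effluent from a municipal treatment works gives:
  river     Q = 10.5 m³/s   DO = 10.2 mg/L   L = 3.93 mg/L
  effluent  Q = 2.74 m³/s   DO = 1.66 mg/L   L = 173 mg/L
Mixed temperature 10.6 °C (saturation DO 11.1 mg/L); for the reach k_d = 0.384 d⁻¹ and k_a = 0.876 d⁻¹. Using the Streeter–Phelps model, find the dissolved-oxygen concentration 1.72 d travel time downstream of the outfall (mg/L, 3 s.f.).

DO ≈ 1.55 mg/L

Mixed DO = (10.5×10.2 + 2.74×1.66)/(10.5+2.74) = 111.6/13.24 = 8.433 mg/L.
Mixed L₀ = (10.5×3.93 + 2.74×173)/(13.24) = 515.3/13.24 = 38.92 mg/L.
Initial deficit D₀ = C_s − DO₀ = 11.1 − 8.433 = 2.667 mg/L.
D(1.72) = [0.384×38.92/(0.876−0.384)](e^(−0.384×1.72) − e^(−0.876×1.72)) + 2.667 e^(−0.876×1.72)
= 30.38 × (0.5166 − 0.2216) + 2.667 × 0.2216 = 9.551 mg/L.
DO = 11.1 − 9.551 = 1.549 mg/L.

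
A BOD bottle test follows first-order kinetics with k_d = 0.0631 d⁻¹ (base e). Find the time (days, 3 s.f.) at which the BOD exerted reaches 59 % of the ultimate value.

y/L₀ = 1 − e^(−k_d t) = 0.59 ⇒ e^(−k_d t) = 0.410
t = −ln(0.410) / 0.0631 = 0.8916 / 0.0631 = 14.13 d.

t ≈ 14.1 d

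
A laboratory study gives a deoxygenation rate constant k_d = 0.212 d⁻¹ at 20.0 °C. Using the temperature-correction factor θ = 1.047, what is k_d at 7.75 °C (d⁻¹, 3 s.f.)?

k_d(T₂) = k_d(T₁) · θ^(T₂−T₁) = 0.212 × 1.047^(7.75−20.0)
= 0.212 × 1.047^-12.2 = 0.212 × 0.5697 = 0.1208 d⁻¹.

k_d ≈ 0.121 d⁻¹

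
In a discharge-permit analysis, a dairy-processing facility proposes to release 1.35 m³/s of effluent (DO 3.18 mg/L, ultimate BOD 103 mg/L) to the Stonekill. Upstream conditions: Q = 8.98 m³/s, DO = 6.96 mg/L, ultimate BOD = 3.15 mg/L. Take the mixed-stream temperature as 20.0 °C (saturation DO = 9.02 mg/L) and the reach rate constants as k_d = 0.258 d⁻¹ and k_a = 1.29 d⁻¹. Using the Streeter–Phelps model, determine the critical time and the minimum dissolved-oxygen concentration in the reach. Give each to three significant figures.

t_c ≈ 0.594 d; minimum DO ≈ 6.24 mg/L

Mixed DO = (8.98×6.96 + 1.35×3.18)/(8.98+1.35) = 66.79/10.33 = 6.466 mg/L.
Mixed L₀ = (8.98×3.15 + 1.35×103)/(10.33) = 167.3/10.33 = 16.20 mg/L.
Initial deficit D₀ = C_s − DO₀ = 9.02 − 6.466 = 2.554 mg/L.
t_c = (1/1.032) ln[(1.29/0.258)(1 − 2.554×1.032/(0.258×16.20))] = 0.9690 × ln(1.847) = 0.5944 d.
D_c = (0.258/1.29) × 16.20 × e^(−0.258×0.5944) = 0.2000 × 16.20 × 0.8578 = 2.779 mg/L.
Minimum DO = 9.02 − 2.779 = 6.241 mg/L.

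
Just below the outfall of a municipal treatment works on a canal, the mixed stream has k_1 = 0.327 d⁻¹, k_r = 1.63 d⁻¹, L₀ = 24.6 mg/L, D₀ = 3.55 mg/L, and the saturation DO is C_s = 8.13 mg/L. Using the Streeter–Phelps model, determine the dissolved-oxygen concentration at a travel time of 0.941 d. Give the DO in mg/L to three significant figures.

k_1 L₀/(k_r−k_1) = 0.327×24.6/(1.63−0.327) = 8.044/1.303 = 6.174 mg/L.
e^(−k_1 t) = e^(−0.327×0.9410) = 0.7351; e^(−k_r t) = e^(−1.63×0.9410) = 0.2157.
D = 6.174 × (0.7351 − 0.2157) + 3.55 × 0.2157 = 3.207 + 0.7658 = 3.972 mg/L.
DO = C_s − D = 8.13 − 3.972 = 4.158 mg/L.

DO ≈ 4.16 mg/L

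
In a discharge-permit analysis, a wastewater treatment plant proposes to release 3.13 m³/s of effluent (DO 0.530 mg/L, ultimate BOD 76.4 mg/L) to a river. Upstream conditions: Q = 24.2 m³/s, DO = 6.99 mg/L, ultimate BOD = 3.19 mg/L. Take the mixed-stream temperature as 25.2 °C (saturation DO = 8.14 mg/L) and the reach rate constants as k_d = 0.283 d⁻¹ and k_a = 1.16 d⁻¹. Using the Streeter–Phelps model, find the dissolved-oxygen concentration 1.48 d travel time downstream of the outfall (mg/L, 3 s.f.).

Mixed DO = (24.2×6.99 + 3.13×0.530)/(24.2+3.13) = 170.8/27.33 = 6.250 mg/L.
Mixed L₀ = (24.2×3.19 + 3.13×76.4)/(27.33) = 316.3/27.33 = 11.57 mg/L.
Initial deficit D₀ = C_s − DO₀ = 8.14 − 6.250 = 1.890 mg/L.
D(1.48) = [0.283×11.57/(1.16−0.283)](e^(−0.283×1.48) − e^(−1.16×1.48)) + 1.890 e^(−1.16×1.48)
= 3.735 × (0.6578 − 0.1796) + 1.890 × 0.1796 = 2.125 mg/L.
DO = 8.14 − 2.125 = 6.015 mg/L.

DO ≈ 6.01 mg/L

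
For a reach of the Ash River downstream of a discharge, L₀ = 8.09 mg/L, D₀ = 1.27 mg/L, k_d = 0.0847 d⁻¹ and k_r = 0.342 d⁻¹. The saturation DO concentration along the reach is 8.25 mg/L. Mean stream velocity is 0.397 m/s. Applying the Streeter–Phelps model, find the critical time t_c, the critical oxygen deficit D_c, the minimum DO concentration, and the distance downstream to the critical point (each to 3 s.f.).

With k_r/k_d = 4.038 and 1 − D₀(k_r−k_d)/(k_d L₀) = 0.5231,
t_c = ln(4.038 × 0.5231) / (0.342 − 0.0847) = ln(2.112) / 0.2573 = 0.7477/0.2573 = 2.906 d.
L(t_c) = L₀ e^(−k_d t_c) = 8.09 × 0.7818 = 6.325 mg/L, and at the critical point k_r D_c = k_d L, so D_c = (0.0847/0.342) × 6.325 = 1.566 mg/L.
Minimum DO = C_s − D_c = 8.25 − 1.566 = 6.684 mg/L.
x_c = v t_c = 0.397 m/s × 2.906 d × 86400 s/d = 99680 m ≈ 99.7 km.

t_c ≈ 2.91 d; D_c ≈ 1.57 mg/L; min DO ≈ 6.68 mg/L; x_c ≈ 99.7 km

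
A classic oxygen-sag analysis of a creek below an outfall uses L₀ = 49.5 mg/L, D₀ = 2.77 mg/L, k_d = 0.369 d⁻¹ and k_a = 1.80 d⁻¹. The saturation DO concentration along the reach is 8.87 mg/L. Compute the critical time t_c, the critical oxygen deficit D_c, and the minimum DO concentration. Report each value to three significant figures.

t_c ≈ 0.936 d; D_c ≈ 7.18 mg/L; min DO ≈ 1.69 mg/L

At the critical point dD/dt = 0, so k_d L₀ e^(−k_d t) = k_a D. Substituting D(t) from the Streeter–Phelps equation and solving for t gives
t_c = ln[(k_a/k_d)(1 − D₀(k_a−k_d)/(k_d L₀))] / (k_a−k_d).
Here k_a−k_d = 1.431 d⁻¹ and 1 − D₀(k_a−k_d)/(k_d L₀) = 1 − 2.77×1.431/(0.369×49.5) = 0.7830, so
t_c = ln(4.878 × 0.7830) / 1.431 = 1.340 / 1.431 = 0.9365 d.
L(t_c) = L₀ e^(−k_d t_c) = 49.5 × 0.7078 = 35.04 mg/L, and at the critical point k_a D_c = k_d L, so D_c = (0.369/1.80) × 35.04 = 7.183 mg/L.
Minimum DO = C_s − D_c = 8.87 − 7.183 = 1.687 mg/L.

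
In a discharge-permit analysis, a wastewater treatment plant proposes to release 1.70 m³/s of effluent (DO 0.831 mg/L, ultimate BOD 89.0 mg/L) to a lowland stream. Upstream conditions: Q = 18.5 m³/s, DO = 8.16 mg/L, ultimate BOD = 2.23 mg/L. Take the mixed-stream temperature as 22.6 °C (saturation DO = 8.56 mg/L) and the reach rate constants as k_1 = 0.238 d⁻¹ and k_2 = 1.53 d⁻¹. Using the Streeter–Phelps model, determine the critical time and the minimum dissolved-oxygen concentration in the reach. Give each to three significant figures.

Mixed DO = (18.5×8.16 + 1.70×0.831)/(18.5+1.70) = 152.4/20.20 = 7.543 mg/L.
Mixed L₀ = (18.5×2.23 + 1.70×89.0)/(20.20) = 192.6/20.20 = 9.532 mg/L.
Initial deficit D₀ = C_s − DO₀ = 8.56 − 7.543 = 1.017 mg/L.
t_c = (1/1.292) ln[(1.53/0.238)(1 − 1.017×1.292/(0.238×9.532))] = 0.7740 × ln(2.706) = 0.7705 d.
D_c = (0.238/1.53) × 9.532 × e^(−0.238×0.7705) = 0.1556 × 9.532 × 0.8324 = 1.234 mg/L.
Minimum DO = 8.56 − 1.234 = 7.326 mg/L.

t_c ≈ 0.771 d; minimum DO ≈ 7.33 mg/L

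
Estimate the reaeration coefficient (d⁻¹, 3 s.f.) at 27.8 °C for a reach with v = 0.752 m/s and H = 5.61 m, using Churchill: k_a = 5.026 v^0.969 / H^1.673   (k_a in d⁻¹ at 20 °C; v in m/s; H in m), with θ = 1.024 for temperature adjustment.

k_a(20) = 5.026 × 0.752^0.969 / 5.61^1.673 = 5.026 × 0.7587 / 17.91 = 0.2129 d⁻¹.
k_a(27.8) = 0.2129 × 1.024^(27.8−20) = 0.2129 × 1.203 = 0.2562 d⁻¹.

k_a ≈ 0.256 d⁻¹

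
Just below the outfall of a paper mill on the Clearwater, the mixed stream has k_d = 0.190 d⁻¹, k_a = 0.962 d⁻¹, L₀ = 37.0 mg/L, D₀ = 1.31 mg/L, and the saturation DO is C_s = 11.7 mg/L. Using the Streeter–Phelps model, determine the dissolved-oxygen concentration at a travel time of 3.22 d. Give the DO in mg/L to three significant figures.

DO ≈ 7.11 mg/L

k_d L₀/(k_a−k_d) = 0.190×37.0/(0.962−0.190) = 7.030/0.7720 = 9.106 mg/L.
e^(−k_d t) = e^(−0.190×3.220) = 0.5424; e^(−k_a t) = e^(−0.962×3.220) = 0.04516.
D = 9.106 × (0.5424 − 0.04516) + 1.31 × 0.04516 = 4.528 + 0.05915 = 4.587 mg/L.
DO = C_s − D = 11.7 − 4.587 = 7.113 mg/L.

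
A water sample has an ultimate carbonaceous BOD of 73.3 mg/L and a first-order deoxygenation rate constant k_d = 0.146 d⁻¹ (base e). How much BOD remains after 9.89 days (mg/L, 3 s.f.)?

L ≈ 17.3 mg/L

L_t = L₀ e^(−k_d t) = 73.3 × e^(−0.146×9.89) = 73.3 × 0.2360 = 17.30 mg/L.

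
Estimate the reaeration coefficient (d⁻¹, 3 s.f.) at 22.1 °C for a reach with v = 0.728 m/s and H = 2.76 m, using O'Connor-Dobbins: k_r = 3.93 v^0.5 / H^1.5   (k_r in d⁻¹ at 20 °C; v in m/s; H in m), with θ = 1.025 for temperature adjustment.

k_r(20) = 3.93 × 0.728^0.5 / 2.76^1.5 = 3.93 × 0.8532 / 4.585 = 0.7313 d⁻¹.
k_r(22.1) = 0.7313 × 1.025^(22.1−20) = 0.7313 × 1.053 = 0.7702 d⁻¹.

k_r ≈ 0.770 d⁻¹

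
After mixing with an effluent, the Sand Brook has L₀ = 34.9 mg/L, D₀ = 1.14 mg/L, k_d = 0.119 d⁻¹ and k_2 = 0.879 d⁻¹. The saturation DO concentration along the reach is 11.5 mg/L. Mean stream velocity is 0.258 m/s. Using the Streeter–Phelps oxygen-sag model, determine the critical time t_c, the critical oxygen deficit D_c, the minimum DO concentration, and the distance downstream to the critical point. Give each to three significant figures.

t_c ≈ 2.32 d; D_c ≈ 3.58 mg/L; min DO ≈ 7.92 mg/L; x_c ≈ 51.8 km

With k_2/k_d = 7.387 and 1 − D₀(k_2−k_d)/(k_d L₀) = 0.7914,
t_c = ln(7.387 × 0.7914) / (0.879 − 0.119) = ln(5.846) / 0.7600 = 1.766/0.7600 = 2.323 d.
L(t_c) = L₀ e^(−k_d t_c) = 34.9 × 0.7585 = 26.47 mg/L, and at the critical point k_2 D_c = k_d L, so D_c = (0.119/0.879) × 26.47 = 3.584 mg/L.
Minimum DO = C_s − D_c = 11.5 − 3.584 = 7.916 mg/L.
x_c = v t_c = 0.258 m/s × 2.323 d × 86400 s/d = 51790 m ≈ 51.8 km.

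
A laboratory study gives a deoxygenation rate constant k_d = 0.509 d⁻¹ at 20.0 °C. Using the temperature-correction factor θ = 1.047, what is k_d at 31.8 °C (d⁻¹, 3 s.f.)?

k_d(T₂) = k_d(T₁) · θ^(T₂−T₁) = 0.509 × 1.047^(31.8−20.0)
= 0.509 × 1.047^11.8 = 0.509 × 1.719 = 0.8752 d⁻¹.

k_d ≈ 0.875 d⁻¹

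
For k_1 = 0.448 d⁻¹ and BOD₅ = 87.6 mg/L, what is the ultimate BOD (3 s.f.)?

L₀ ≈ 98.0 mg/L

BOD₅ = L₀(1 − e^(−5k_1)) ⇒ L₀ = BOD₅ / (1 − e^(−5×0.448))
= 87.6 / (1 − 0.1065) = 87.6 / 0.8935 = 98.04 mg/L.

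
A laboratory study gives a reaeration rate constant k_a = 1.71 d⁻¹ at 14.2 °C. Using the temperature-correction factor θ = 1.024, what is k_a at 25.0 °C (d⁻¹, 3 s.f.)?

k_a(T₂) = k_a(T₁) · θ^(T₂−T₁) = 1.71 × 1.024^(25.0−14.2)
= 1.71 × 1.024^10.8 = 1.71 × 1.292 = 2.209 d⁻¹.

k_a ≈ 2.21 d⁻¹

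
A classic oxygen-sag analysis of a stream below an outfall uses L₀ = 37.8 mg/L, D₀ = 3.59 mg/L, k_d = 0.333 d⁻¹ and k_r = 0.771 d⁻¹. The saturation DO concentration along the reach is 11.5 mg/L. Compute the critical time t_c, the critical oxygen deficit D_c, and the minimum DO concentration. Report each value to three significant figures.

At the critical point dD/dt = 0, so k_d L₀ e^(−k_d t) = k_r D. Substituting D(t) from the Streeter–Phelps equation and solving for t gives
t_c = ln[(k_r/k_d)(1 − D₀(k_r−k_d)/(k_d L₀))] / (k_r−k_d).
Here k_r−k_d = 0.4380 d⁻¹ and 1 − D₀(k_r−k_d)/(k_d L₀) = 1 − 3.59×0.4380/(0.333×37.8) = 0.8751, so
t_c = ln(2.315 × 0.8751) / 0.4380 = 0.7061 / 0.4380 = 1.612 d.
L(t_c) = L₀ e^(−k_d t_c) = 37.8 × 0.5846 = 22.10 mg/L, and at the critical point k_r D_c = k_d L, so D_c = (0.333/0.771) × 22.10 = 9.544 mg/L.
Minimum DO = C_s − D_c = 11.5 − 9.544 = 1.956 mg/L.

t_c ≈ 1.61 d; D_c ≈ 9.54 mg/L; min DO ≈ 1.96 mg/L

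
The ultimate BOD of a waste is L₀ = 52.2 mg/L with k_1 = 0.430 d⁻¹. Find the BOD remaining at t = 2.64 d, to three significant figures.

L_t = L₀ e^(−k_1 t) = 52.2 × e^(−0.430×2.64) = 52.2 × 0.3214 = 16.77 mg/L.

L ≈ 16.8 mg/L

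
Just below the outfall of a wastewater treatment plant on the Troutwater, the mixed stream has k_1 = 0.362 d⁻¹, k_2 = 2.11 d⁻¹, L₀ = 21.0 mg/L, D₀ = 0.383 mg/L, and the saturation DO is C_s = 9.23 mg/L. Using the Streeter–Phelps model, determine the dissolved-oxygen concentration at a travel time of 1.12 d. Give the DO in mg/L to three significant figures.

DO ≈ 6.70 mg/L

k_1 L₀/(k_2−k_1) = 0.362×21.0/(2.11−0.362) = 7.602/1.748 = 4.349 mg/L.
e^(−k_1 t) = e^(−0.362×1.120) = 0.6667; e^(−k_2 t) = e^(−2.11×1.120) = 0.09412.
D = 4.349 × (0.6667 − 0.09412) + 0.383 × 0.09412 = 2.490 + 0.03605 = 2.526 mg/L.
DO = C_s − D = 9.23 − 2.526 = 6.704 mg/L.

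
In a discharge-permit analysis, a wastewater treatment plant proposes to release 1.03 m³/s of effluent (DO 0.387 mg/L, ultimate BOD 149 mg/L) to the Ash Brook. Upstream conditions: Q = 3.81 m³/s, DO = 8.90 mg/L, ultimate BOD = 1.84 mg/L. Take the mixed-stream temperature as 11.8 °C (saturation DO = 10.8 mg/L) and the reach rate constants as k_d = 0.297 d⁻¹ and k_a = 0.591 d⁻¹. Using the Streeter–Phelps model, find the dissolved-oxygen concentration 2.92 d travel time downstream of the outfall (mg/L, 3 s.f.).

Mixed DO = (3.81×8.90 + 1.03×0.387)/(3.81+1.03) = 34.31/4.840 = 7.088 mg/L.
Mixed L₀ = (3.81×1.84 + 1.03×149)/(4.840) = 160.5/4.840 = 33.16 mg/L.
Initial deficit D₀ = C_s − DO₀ = 10.8 − 7.088 = 3.712 mg/L.
D(2.92) = [0.297×33.16/(0.591−0.297)](e^(−0.297×2.92) − e^(−0.591×2.92)) + 3.712 e^(−0.591×2.92)
= 33.50 × (0.4201 − 0.1780) + 3.712 × 0.1780 = 8.769 mg/L.
DO = 10.8 − 8.769 = 2.031 mg/L.

DO ≈ 2.03 mg/L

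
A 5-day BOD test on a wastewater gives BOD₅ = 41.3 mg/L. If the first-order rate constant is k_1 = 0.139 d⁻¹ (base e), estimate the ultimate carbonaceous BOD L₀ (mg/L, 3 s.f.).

L₀ ≈ 82.4 mg/L

BOD₅ = L₀(1 − e^(−5k_1)) ⇒ L₀ = BOD₅ / (1 − e^(−5×0.139))
= 41.3 / (1 − 0.4991) = 41.3 / 0.5009 = 82.45 mg/L.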